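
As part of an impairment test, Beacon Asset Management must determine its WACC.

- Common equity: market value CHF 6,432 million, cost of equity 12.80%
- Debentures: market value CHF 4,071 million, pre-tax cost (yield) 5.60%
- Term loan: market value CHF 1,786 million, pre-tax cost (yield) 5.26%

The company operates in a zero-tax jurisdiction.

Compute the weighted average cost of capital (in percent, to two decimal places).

Total capital V = 6432 + 4071 + 1786 = 12289.
Equity: weight = 6432/12289 = 0.5234; cost = 12.8%.
Debentures: weight = 4071/12289 = 0.3313; after-tax cost = 5.6% × (1 − 0%) = 5.6000%.
Term loan: weight = 1786/12289 = 0.1453; after-tax cost = 5.26% × (1 − 0%) = 5.2600%.
WACC = 0.5234 × 12.8000% + 0.3313 × 5.6000% + 0.1453 × 5.2600% = 9.3190%.

9.32%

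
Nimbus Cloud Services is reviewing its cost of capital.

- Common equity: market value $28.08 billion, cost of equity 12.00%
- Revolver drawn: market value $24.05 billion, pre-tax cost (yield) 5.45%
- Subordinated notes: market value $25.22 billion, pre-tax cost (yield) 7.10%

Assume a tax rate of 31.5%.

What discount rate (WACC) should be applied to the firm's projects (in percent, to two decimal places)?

7.10%

Total capital V = 28.08 + 24.05 + 25.22 = 77.35.
Equity: weight = 28.08/77.35 = 0.3630; cost = 12%.
Revolver drawn: weight = 24.05/77.35 = 0.3109; after-tax cost = 5.45% × (1 − 31.5%) = 3.7333%.
Subordinated notes: weight = 25.22/77.35 = 0.3261; after-tax cost = 7.1% × (1 − 31.5%) = 4.8635%.
WACC = 0.3630 × 12.0000% + 0.3109 × 3.7333% + 0.3261 × 4.8635% = 7.1028%.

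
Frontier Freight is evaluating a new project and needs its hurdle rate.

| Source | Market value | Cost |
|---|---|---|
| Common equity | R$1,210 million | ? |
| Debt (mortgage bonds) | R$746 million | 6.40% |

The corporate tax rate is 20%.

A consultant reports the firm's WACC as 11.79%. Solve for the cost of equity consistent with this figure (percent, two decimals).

15.90%

Total capital V = 1210 + 746 = 1956.
Equity weight = 1210/1956 = 0.6186.
Mortgage bonds weight = 746/1956 = 0.3814.
Debt contribution = 0.3814 × 6.4% × (1 − 20%) = 1.9527%.
Required equity contribution = 11.79% − 1.9527% = 9.8373%.
Re = 9.8373% / 0.6186 = 15.9022%.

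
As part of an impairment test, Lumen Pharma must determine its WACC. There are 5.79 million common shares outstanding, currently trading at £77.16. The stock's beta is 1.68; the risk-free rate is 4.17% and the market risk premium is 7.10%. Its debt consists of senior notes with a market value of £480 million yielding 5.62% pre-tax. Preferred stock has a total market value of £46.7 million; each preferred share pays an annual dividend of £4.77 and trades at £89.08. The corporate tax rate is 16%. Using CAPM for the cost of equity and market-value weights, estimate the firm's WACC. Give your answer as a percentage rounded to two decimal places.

Cost of equity via CAPM: Re = 4.17% + 1.68 × 7.1% = 16.0980%.
Cost of preferred: Rp = 4.77 / 89.08 = 5.3547%.
Market value of equity E = 77.16 × 5.79m = 446.7564m.
Total capital V = 446.7564 + 46.7 + 480 = 973.4564.
Equity: weight = 446.7564/973.4564 = 0.4589; cost = 16.098%.
Preferred: weight = 46.7/973.4564 = 0.0480; cost = 5.3547%.
Senior notes: weight = 480/973.4564 = 0.4931; after-tax cost = 5.62% × (1 − 16%) = 4.7208%.
WACC = 0.4589 × 16.0980% + 0.0480 × 5.3547% + 0.4931 × 4.7208% = 9.9726%.

9.97%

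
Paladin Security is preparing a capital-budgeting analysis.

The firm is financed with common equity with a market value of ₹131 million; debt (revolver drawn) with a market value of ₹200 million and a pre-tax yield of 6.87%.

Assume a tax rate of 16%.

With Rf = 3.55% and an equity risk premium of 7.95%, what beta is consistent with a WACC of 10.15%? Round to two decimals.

1.67

Total capital V = 131 + 200 = 331.
Equity weight = 131/331 = 0.3958.
Revolver drawn weight = 200/331 = 0.6042.
Debt contribution = 0.6042 × 6.87% × (1 − 16%) = 3.4869%.
Required equity contribution = 10.15% − 3.4869% = 6.6631%  ⇒  Re = 16.8358%.
CAPM: 16.8358% = 3.55% + β × 7.95%  ⇒  β = 1.6712.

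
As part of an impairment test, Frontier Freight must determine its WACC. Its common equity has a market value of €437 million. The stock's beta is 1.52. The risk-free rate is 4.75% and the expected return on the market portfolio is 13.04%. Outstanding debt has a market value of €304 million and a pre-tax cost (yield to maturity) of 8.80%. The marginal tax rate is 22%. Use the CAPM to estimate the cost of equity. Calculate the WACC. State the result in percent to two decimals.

Market risk premium = 13.04% − 4.75% = 8.29%.
Cost of equity via CAPM: Re = 4.75% + 1.52 × 8.29% = 17.3508%.
Total capital V = 437 + 304 = 741.
Equity: weight = 437/741 = 0.5897; cost = 17.3508%.
Debt: weight = 304/741 = 0.4103; after-tax cost = 8.8% × (1 − 22%) = 6.8640%.
WACC = 0.5897 × 17.3508% + 0.4103 × 6.8640% = 13.0485%.

13.05%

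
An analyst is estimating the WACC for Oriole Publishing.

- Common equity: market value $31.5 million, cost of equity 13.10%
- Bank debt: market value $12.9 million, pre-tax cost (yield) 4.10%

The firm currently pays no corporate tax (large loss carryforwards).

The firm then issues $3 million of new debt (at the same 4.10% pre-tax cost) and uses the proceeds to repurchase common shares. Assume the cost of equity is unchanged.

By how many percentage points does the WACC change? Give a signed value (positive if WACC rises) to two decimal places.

Current WACC:
Total capital V = 31.5 + 12.9 = 44.4.
Equity: weight = 31.5/44.4 = 0.7095; cost = 13.1%.
Bank debt: weight = 12.9/44.4 = 0.2905; after-tax cost = 4.1% × (1 − 0%) = 4.1000%.
WACC = 0.7095 × 13.1000% + 0.2905 × 4.1000% = 10.4851%.
After the change:
Total capital V = 28.5 + 15.9 = 44.4.
Equity: weight = 28.5/44.4 = 0.6419; cost = 13.1%.
Bank debt: weight = 15.9/44.4 = 0.3581; after-tax cost = 4.1% × (1 − 0%) = 4.1000%.
WACC = 0.6419 × 13.1000% + 0.3581 × 4.1000% = 9.8770%.
Change in WACC = 9.8770% − 10.4851% = -0.6081 pp.

-0.61 pp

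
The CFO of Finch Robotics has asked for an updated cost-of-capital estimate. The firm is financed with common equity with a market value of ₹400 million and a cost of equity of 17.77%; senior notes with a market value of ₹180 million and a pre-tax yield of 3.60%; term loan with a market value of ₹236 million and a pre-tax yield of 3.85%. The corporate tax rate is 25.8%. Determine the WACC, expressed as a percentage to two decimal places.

Total capital V = 400 + 180 + 236 = 816.
Equity: weight = 400/816 = 0.4902; cost = 17.77%.
Senior notes: weight = 180/816 = 0.2206; after-tax cost = 3.6% × (1 − 25.8%) = 2.6712%.
Term loan: weight = 236/816 = 0.2892; after-tax cost = 3.85% × (1 − 25.8%) = 2.8567%.
WACC = 0.4902 × 17.7700% + 0.2206 × 2.6712% + 0.2892 × 2.8567% = 10.1262%.

10.13%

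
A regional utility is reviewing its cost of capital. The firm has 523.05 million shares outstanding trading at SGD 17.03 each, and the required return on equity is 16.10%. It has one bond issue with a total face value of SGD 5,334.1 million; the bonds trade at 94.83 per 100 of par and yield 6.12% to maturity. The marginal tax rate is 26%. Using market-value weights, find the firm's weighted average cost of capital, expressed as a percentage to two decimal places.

11.91%

Market value of equity E = 17.03 × 523.05m = 8907.5415m. Market value of debt D = 5334.1m × 94.83/100 = 5058.32703m.
Total capital V = 8907.5415 + 5058.32703 = 13965.86853.
Equity: weight = 8907.5415/13965.86853 = 0.6378; cost = 16.1%.
Bonds outstanding: weight = 5058.32703/13965.86853 = 0.3622; after-tax cost = 6.12% × (1 − 26%) = 4.5288%.
WACC = 0.6378 × 16.1000% + 0.3622 × 4.5288% = 11.9090%.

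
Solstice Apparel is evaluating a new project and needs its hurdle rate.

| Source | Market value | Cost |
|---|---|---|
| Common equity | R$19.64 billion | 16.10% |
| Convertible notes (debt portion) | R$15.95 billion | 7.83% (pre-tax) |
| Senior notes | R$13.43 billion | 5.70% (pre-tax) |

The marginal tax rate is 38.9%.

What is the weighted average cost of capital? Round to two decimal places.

8.96%

Total capital V = 19.64 + 15.95 + 13.43 = 49.02.
Equity: weight = 19.64/49.02 = 0.4007; cost = 16.1%.
Convertible notes (debt portion): weight = 15.95/49.02 = 0.3254; after-tax cost = 7.83% × (1 − 38.9%) = 4.7841%.
Senior notes: weight = 13.43/49.02 = 0.2740; after-tax cost = 5.7% × (1 − 38.9%) = 3.4827%.
WACC = 0.4007 × 16.1000% + 0.3254 × 4.7841% + 0.2740 × 3.4827% = 8.9613%.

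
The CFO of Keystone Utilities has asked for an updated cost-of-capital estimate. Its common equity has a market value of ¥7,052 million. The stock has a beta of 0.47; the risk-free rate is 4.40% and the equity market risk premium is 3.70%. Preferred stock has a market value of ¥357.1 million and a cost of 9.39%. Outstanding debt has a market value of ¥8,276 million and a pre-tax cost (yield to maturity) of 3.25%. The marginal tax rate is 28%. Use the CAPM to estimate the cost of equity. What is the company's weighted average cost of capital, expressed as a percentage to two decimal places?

4.21%

Cost of equity via CAPM: Re = 4.4% + 0.47 × 3.7% = 6.1390%.
Total capital V = 7052 + 357.1 + 8276 = 15685.1.
Equity: weight = 7052/15685.1 = 0.4496; cost = 6.139%.
Preferred: weight = 357.1/15685.1 = 0.0228; cost = 9.39%.
Debt: weight = 8276/15685.1 = 0.5276; after-tax cost = 3.25% × (1 − 28%) = 2.3400%.
WACC = 0.4496 × 6.1390% + 0.0228 × 9.3900% + 0.5276 × 2.3400% = 4.2085%.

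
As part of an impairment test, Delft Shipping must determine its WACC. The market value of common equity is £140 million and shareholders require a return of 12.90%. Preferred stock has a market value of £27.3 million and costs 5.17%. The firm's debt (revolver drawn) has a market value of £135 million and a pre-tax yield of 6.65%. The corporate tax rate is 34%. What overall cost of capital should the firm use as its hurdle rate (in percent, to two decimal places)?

8.40%

Total capital V = 140 + 27.3 + 135 = 302.3.
Equity: weight = 140/302.3 = 0.4631; cost = 12.9%.
Preferred: weight = 27.3/302.3 = 0.0903; cost = 5.17%.
Revolver drawn: weight = 135/302.3 = 0.4466; after-tax cost = 6.65% × (1 − 34%) = 4.3890%.
WACC = 0.4631 × 12.9000% + 0.0903 × 5.1700% + 0.4466 × 4.3890% = 8.4011%.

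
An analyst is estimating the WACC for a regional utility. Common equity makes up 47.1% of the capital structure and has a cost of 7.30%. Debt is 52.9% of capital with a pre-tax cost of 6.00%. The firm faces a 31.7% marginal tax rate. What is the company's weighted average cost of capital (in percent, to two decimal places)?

After-tax cost of debt = 6% × (1 − 31.7%) = 4.0980%.
WACC = 0.471 × 7.3000% + 0.529 × 4.0980% = 5.6061%.

5.61%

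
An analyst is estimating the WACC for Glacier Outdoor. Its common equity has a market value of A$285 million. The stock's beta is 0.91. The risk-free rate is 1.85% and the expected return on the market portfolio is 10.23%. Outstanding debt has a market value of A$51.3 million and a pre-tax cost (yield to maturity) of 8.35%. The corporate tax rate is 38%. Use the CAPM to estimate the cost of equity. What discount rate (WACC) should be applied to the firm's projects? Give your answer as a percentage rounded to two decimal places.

8.82%

Market risk premium = 10.23% − 1.85% = 8.38%.
Cost of equity via CAPM: Re = 1.85% + 0.91 × 8.38% = 9.4758%.
Total capital V = 285 + 51.3 = 336.3.
Equity: weight = 285/336.3 = 0.8475; cost = 9.4758%.
Debt: weight = 51.3/336.3 = 0.1525; after-tax cost = 8.35% × (1 − 38%) = 5.1770%.
WACC = 0.8475 × 9.4758% + 0.1525 × 5.1770% = 8.8201%.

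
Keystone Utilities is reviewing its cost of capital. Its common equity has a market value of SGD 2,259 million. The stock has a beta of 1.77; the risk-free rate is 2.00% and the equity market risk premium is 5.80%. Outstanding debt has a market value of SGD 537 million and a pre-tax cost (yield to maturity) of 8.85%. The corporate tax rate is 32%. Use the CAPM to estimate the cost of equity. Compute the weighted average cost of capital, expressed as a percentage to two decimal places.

11.07%

Cost of equity via CAPM: Re = 2.0% + 1.77 × 5.8% = 12.2660%.
Total capital V = 2259 + 537 = 2796.
Equity: weight = 2259/2796 = 0.8079; cost = 12.266%.
Debt: weight = 537/2796 = 0.1921; after-tax cost = 8.85% × (1 − 32%) = 6.0180%.
WACC = 0.8079 × 12.2660% + 0.1921 × 6.0180% = 11.0660%.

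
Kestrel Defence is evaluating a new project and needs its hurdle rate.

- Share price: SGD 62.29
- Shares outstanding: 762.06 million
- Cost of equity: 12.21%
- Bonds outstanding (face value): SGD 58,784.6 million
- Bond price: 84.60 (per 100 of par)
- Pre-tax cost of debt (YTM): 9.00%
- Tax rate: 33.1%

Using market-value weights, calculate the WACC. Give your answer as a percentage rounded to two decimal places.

Market value of equity E = 62.29 × 762.06m = 47468.7174m. Market value of debt D = 58784.6m × 84.6/100 = 49731.7716m.
Total capital V = 47468.7174 + 49731.7716 = 97200.489.
Equity: weight = 47468.7174/97200.489 = 0.4884; cost = 12.21%.
Bonds outstanding: weight = 49731.7716/97200.489 = 0.5116; after-tax cost = 9% × (1 − 33.1%) = 6.0210%.
WACC = 0.4884 × 12.2100% + 0.5116 × 6.0210% = 9.0435%.

9.04%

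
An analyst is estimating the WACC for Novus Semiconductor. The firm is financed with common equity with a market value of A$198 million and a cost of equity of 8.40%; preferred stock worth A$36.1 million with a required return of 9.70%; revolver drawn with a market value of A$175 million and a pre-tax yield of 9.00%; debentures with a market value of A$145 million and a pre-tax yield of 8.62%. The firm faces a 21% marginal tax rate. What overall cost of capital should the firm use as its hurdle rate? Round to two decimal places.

7.66%

Total capital V = 198 + 36.1 + 175 + 145 = 554.1.
Equity: weight = 198/554.1 = 0.3573; cost = 8.4%.
Preferred: weight = 36.1/554.1 = 0.0652; cost = 9.7%.
Revolver drawn: weight = 175/554.1 = 0.3158; after-tax cost = 9% × (1 − 21%) = 7.1100%.
Debentures: weight = 145/554.1 = 0.2617; after-tax cost = 8.62% × (1 − 21%) = 6.8098%.
WACC = 0.3573 × 8.4000% + 0.0652 × 9.7000% + 0.3158 × 7.1100% + 0.2617 × 6.8098% = 7.6611%.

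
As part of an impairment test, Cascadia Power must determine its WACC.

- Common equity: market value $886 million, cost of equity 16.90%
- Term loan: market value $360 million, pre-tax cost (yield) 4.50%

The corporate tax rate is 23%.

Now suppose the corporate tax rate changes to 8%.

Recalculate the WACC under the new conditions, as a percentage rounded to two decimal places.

13.21%

After the change:
Total capital V = 886 + 360 = 1246.
Equity: weight = 886/1246 = 0.7111; cost = 16.9%.
Term loan: weight = 360/1246 = 0.2889; after-tax cost = 4.5% × (1 − 8%) = 4.1400%.
WACC = 0.7111 × 16.9000% + 0.2889 × 4.1400% = 13.2133%.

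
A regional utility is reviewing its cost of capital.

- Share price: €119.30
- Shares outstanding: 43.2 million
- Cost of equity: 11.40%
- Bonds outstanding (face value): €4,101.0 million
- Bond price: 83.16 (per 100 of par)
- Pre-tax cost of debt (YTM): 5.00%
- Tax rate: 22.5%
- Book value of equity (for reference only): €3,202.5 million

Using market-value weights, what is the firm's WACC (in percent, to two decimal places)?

Market value of equity E = 119.3 × 43.2m = 5153.76m. Market value of debt D = 4101m × 83.16/100 = 3410.3916m.
Total capital V = 5153.76 + 3410.3916 = 8564.1516.
Equity: weight = 5153.76/8564.1516 = 0.6018; cost = 11.4%.
Bonds outstanding: weight = 3410.3916/8564.1516 = 0.3982; after-tax cost = 5% × (1 − 22.5%) = 3.8750%.
WACC = 0.6018 × 11.4000% + 0.3982 × 3.8750% = 8.4034%.

8.40%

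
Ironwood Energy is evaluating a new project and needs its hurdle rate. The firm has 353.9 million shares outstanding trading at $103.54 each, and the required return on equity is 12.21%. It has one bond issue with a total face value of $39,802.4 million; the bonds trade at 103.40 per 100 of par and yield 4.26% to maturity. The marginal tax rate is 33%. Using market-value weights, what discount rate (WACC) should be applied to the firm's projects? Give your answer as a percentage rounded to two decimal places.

Market value of equity E = 103.54 × 353.9m = 36642.806m. Market value of debt D = 39802.4m × 103.4/100 = 41155.6816m.
Total capital V = 36642.806 + 41155.6816 = 77798.4876.
Equity: weight = 36642.806/77798.4876 = 0.4710; cost = 12.21%.
Bonds outstanding: weight = 41155.6816/77798.4876 = 0.5290; after-tax cost = 4.26% × (1 − 33%) = 2.8542%.
WACC = 0.4710 × 12.2100% + 0.5290 × 2.8542% = 7.2607%.

7.26%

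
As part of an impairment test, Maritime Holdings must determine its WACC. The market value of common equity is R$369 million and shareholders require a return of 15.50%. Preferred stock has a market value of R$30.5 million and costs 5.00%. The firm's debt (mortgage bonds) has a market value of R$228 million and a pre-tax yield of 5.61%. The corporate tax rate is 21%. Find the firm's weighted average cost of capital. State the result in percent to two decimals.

Total capital V = 369 + 30.5 + 228 = 627.5.
Equity: weight = 369/627.5 = 0.5880; cost = 15.5%.
Preferred: weight = 30.5/627.5 = 0.0486; cost = 5%.
Mortgage bonds: weight = 228/627.5 = 0.3633; after-tax cost = 5.61% × (1 − 21%) = 4.4319%.
WACC = 0.5880 × 15.5000% + 0.0486 × 5.0000% + 0.3633 × 4.4319% = 10.9681%.

10.97%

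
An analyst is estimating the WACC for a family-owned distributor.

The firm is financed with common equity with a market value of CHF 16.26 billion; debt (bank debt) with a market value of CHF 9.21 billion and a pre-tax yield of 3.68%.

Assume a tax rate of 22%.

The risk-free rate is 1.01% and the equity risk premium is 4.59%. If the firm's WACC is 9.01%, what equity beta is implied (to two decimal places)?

Total capital V = 16.26 + 9.21 = 25.47.
Equity weight = 16.26/25.47 = 0.6384.
Bank debt weight = 9.21/25.47 = 0.3616.
Debt contribution = 0.3616 × 3.68% × (1 − 22%) = 1.0379%.
Required equity contribution = 9.01% − 1.0379% = 7.9721%  ⇒  Re = 12.4876%.
CAPM: 12.4876% = 1.01% + β × 4.59%  ⇒  β = 2.5006.

2.50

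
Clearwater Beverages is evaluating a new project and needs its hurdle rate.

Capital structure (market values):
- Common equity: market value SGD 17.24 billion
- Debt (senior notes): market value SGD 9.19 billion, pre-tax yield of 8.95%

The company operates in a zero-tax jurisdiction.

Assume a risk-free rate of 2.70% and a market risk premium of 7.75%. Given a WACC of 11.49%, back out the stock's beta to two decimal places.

Total capital V = 17.24 + 9.19 = 26.43.
Equity weight = 17.24/26.43 = 0.6523.
Senior notes weight = 9.19/26.43 = 0.3477.
Debt contribution = 0.3477 × 8.95% × (1 − 0%) = 3.1120%.
Required equity contribution = 11.49% − 3.1120% = 8.3780%  ⇒  Re = 12.8440%.
CAPM: 12.8440% = 2.7% + β × 7.75%  ⇒  β = 1.3089.

1.31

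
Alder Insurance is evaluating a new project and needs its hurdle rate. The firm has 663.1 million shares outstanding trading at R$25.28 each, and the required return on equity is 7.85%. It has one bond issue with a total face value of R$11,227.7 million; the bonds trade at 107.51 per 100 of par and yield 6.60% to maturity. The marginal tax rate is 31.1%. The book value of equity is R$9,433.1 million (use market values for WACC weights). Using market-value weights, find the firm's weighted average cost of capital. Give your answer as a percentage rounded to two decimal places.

6.47%

Market value of equity E = 25.28 × 663.1m = 16763.168m. Market value of debt D = 11227.7m × 107.51/100 = 12070.90027m.
Total capital V = 16763.168 + 12070.90027 = 28834.06827.
Equity: weight = 16763.168/28834.06827 = 0.5814; cost = 7.85%.
Bonds outstanding: weight = 12070.90027/28834.06827 = 0.4186; after-tax cost = 6.6% × (1 − 31.1%) = 4.5474%.
WACC = 0.5814 × 7.8500% + 0.4186 × 4.5474% = 6.4674%.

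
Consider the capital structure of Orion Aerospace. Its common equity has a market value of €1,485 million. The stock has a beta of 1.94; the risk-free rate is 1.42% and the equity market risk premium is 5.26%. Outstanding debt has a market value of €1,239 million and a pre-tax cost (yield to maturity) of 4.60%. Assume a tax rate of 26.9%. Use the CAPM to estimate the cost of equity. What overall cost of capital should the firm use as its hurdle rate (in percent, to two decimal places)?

Cost of equity via CAPM: Re = 1.42% + 1.94 × 5.26% = 11.6244%.
Total capital V = 1485 + 1239 = 2724.
Equity: weight = 1485/2724 = 0.5452; cost = 11.6244%.
Debt: weight = 1239/2724 = 0.4548; after-tax cost = 4.6% × (1 − 26.9%) = 3.3626%.
WACC = 0.5452 × 11.6244% + 0.4548 × 3.3626% = 7.8666%.

7.87%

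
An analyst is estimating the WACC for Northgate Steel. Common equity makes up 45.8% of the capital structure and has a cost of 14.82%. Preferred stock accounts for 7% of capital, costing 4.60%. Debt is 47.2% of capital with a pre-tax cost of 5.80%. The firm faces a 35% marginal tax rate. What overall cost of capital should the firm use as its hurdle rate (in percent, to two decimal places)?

8.89%

After-tax cost of debt = 5.8% × (1 − 35%) = 3.7700%.
WACC = 0.458 × 14.8200% + 0.070 × 4.6000% + 0.472 × 3.7700% = 8.8890%.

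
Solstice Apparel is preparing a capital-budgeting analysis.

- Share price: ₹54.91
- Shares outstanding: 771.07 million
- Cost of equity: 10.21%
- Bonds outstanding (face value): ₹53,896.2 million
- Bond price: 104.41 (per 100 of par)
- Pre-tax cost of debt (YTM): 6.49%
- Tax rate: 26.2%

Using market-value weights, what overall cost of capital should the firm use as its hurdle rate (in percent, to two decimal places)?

7.12%

Market value of equity E = 54.91 × 771.07m = 42339.4537m. Market value of debt D = 53896.2m × 104.41/100 = 56273.02242m.
Total capital V = 42339.4537 + 56273.02242 = 98612.47612.
Equity: weight = 42339.4537/98612.47612 = 0.4294; cost = 10.21%.
Bonds outstanding: weight = 56273.02242/98612.47612 = 0.5706; after-tax cost = 6.49% × (1 − 26.2%) = 4.7896%.
WACC = 0.4294 × 10.2100% + 0.5706 × 4.7896% = 7.1169%.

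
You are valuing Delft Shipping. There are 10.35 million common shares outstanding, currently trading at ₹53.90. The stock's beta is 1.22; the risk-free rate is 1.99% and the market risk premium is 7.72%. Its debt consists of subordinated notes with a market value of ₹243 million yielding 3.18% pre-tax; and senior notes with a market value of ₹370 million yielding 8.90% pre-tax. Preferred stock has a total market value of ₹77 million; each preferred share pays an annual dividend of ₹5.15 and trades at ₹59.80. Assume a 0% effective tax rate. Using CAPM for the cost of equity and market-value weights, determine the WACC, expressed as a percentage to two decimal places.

8.89%

Cost of equity via CAPM: Re = 1.99% + 1.22 × 7.72% = 11.4084%.
Cost of preferred: Rp = 5.15 / 59.8 = 8.6120%.
Market value of equity E = 53.9 × 10.35m = 557.865m.
Total capital V = 557.865 + 77 + 243 + 370 = 1247.865.
Equity: weight = 557.865/1247.865 = 0.4471; cost = 11.4084%.
Preferred: weight = 77/1247.865 = 0.0617; cost = 8.612%.
Subordinated notes: weight = 243/1247.865 = 0.1947; after-tax cost = 3.18% × (1 − 0%) = 3.1800%.
Senior notes: weight = 370/1247.865 = 0.2965; after-tax cost = 8.9% × (1 − 0%) = 8.9000%.
WACC = 0.4471 × 11.4084% + 0.0617 × 8.6120% + 0.1947 × 3.1800% + 0.2965 × 8.9000% = 8.8898%.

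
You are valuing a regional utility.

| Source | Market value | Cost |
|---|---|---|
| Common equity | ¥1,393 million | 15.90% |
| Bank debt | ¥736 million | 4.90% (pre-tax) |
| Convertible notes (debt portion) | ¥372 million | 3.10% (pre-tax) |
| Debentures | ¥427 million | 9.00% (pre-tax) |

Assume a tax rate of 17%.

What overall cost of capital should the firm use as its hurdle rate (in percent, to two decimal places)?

Total capital V = 1393 + 736 + 372 + 427 = 2928.
Equity: weight = 1393/2928 = 0.4758; cost = 15.9%.
Bank debt: weight = 736/2928 = 0.2514; after-tax cost = 4.9% × (1 − 17%) = 4.0670%.
Convertible notes (debt portion): weight = 372/2928 = 0.1270; after-tax cost = 3.1% × (1 − 17%) = 2.5730%.
Debentures: weight = 427/2928 = 0.1458; after-tax cost = 9% × (1 − 17%) = 7.4700%.
WACC = 0.4758 × 15.9000% + 0.2514 × 4.0670% + 0.1270 × 2.5730% + 0.1458 × 7.4700% = 10.0030%.

10.00%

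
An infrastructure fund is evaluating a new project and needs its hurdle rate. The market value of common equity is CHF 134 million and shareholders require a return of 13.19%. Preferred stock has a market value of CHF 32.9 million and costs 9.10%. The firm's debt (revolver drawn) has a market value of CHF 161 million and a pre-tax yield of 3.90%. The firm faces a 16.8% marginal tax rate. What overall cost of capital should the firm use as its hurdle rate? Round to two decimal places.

7.90%

Total capital V = 134 + 32.9 + 161 = 327.9.
Equity: weight = 134/327.9 = 0.4087; cost = 13.19%.
Preferred: weight = 32.9/327.9 = 0.1003; cost = 9.1%.
Revolver drawn: weight = 161/327.9 = 0.4910; after-tax cost = 3.9% × (1 − 16.8%) = 3.2448%.
WACC = 0.4087 × 13.1900% + 0.1003 × 9.1000% + 0.4910 × 3.2448% = 7.8965%.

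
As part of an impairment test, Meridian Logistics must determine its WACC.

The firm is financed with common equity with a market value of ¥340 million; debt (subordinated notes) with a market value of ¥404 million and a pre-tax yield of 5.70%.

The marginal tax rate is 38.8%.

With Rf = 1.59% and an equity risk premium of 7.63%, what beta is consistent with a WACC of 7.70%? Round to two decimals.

Total capital V = 340 + 404 = 744.
Equity weight = 340/744 = 0.4570.
Subordinated notes weight = 404/744 = 0.5430.
Debt contribution = 0.5430 × 5.7% × (1 − 38.8%) = 1.8942%.
Required equity contribution = 7.7% − 1.8942% = 5.8058%  ⇒  Re = 12.7044%.
CAPM: 12.7044% = 1.59% + β × 7.63%  ⇒  β = 1.4567.

1.46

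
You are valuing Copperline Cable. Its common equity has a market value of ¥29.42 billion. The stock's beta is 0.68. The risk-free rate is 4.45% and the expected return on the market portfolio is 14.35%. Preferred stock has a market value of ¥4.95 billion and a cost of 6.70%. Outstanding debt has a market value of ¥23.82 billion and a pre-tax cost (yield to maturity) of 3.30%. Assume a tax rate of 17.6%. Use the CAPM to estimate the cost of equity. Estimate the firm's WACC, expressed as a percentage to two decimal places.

Market risk premium = 14.35% − 4.45% = 9.9%.
Cost of equity via CAPM: Re = 4.45% + 0.68 × 9.9% = 11.1820%.
Total capital V = 29.42 + 4.95 + 23.82 = 58.19.
Equity: weight = 29.42/58.19 = 0.5056; cost = 11.182%.
Preferred: weight = 4.95/58.19 = 0.0851; cost = 6.7%.
Debt: weight = 23.82/58.19 = 0.4093; after-tax cost = 3.3% × (1 − 17.6%) = 2.7192%.
WACC = 0.5056 × 11.1820% + 0.0851 × 6.7000% + 0.4093 × 2.7192% = 7.3365%.

7.34%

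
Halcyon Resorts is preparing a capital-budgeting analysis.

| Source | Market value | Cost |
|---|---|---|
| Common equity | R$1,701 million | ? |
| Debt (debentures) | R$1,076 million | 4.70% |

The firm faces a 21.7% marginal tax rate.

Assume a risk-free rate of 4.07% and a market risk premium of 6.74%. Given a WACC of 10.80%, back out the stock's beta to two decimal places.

Total capital V = 1701 + 1076 = 2777.
Equity weight = 1701/2777 = 0.6125.
Debentures weight = 1076/2777 = 0.3875.
Debt contribution = 0.3875 × 4.7% × (1 − 21.7%) = 1.4259%.
Required equity contribution = 10.8% − 1.4259% = 9.3741%  ⇒  Re = 15.3038%.
CAPM: 15.3038% = 4.07% + β × 6.74%  ⇒  β = 1.6667.

1.67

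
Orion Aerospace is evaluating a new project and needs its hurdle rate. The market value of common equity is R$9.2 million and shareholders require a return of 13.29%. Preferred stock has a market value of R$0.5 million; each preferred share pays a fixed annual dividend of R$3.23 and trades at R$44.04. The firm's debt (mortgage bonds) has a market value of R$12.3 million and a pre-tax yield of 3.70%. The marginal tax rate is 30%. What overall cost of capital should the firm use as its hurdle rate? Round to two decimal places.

7.17%

Cost of preferred: Rp = 3.23 / 44.04 = 7.3342%.
Total capital V = 9.2 + 0.5 + 12.3 = 22.
Equity: weight = 9.2/22 = 0.4182; cost = 13.29%.
Preferred: weight = 0.5/22 = 0.0227; cost = 7.3342%.
Mortgage bonds: weight = 12.3/22 = 0.5591; after-tax cost = 3.7% × (1 − 30%) = 2.5900%.
WACC = 0.4182 × 13.2900% + 0.0227 × 7.3342% + 0.5591 × 2.5900% = 7.1724%.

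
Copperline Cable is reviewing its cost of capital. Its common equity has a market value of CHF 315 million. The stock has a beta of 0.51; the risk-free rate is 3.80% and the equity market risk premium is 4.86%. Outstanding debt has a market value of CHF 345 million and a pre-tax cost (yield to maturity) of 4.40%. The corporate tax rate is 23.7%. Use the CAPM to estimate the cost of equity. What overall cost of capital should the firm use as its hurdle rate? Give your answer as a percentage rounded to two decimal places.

Cost of equity via CAPM: Re = 3.8% + 0.51 × 4.86% = 6.2786%.
Total capital V = 315 + 345 = 660.
Equity: weight = 315/660 = 0.4773; cost = 6.2786%.
Debt: weight = 345/660 = 0.5227; after-tax cost = 4.4% × (1 − 23.7%) = 3.3572%.
WACC = 0.4773 × 6.2786% + 0.5227 × 3.3572% = 4.7515%.

4.75%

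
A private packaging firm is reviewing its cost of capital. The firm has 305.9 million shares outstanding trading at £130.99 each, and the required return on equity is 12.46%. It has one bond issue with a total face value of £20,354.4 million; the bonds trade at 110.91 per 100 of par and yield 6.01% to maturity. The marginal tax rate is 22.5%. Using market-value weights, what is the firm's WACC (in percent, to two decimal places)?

9.65%

Market value of equity E = 130.99 × 305.9m = 40069.841m. Market value of debt D = 20354.4m × 110.91/100 = 22575.06504m.
Total capital V = 40069.841 + 22575.06504 = 62644.90604.
Equity: weight = 40069.841/62644.90604 = 0.6396; cost = 12.46%.
Bonds outstanding: weight = 22575.06504/62644.90604 = 0.3604; after-tax cost = 6.01% × (1 − 22.5%) = 4.6578%.
WACC = 0.6396 × 12.4600% + 0.3604 × 4.6578% = 9.6483%.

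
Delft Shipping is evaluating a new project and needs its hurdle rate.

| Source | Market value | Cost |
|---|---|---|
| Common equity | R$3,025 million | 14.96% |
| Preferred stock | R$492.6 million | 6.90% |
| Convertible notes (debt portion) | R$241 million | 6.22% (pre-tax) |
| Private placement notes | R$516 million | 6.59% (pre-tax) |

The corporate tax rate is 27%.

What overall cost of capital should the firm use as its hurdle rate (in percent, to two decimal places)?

12.22%

Total capital V = 3025 + 492.6 + 241 + 516 = 4274.6.
Equity: weight = 3025/4274.6 = 0.7077; cost = 14.96%.
Preferred: weight = 492.6/4274.6 = 0.1152; cost = 6.9%.
Convertible notes (debt portion): weight = 241/4274.6 = 0.0564; after-tax cost = 6.22% × (1 − 27%) = 4.5406%.
Private placement notes: weight = 516/4274.6 = 0.1207; after-tax cost = 6.59% × (1 − 27%) = 4.8107%.
WACC = 0.7077 × 14.9600% + 0.1152 × 6.9000% + 0.0564 × 4.5406% + 0.1207 × 4.8107% = 12.2186%.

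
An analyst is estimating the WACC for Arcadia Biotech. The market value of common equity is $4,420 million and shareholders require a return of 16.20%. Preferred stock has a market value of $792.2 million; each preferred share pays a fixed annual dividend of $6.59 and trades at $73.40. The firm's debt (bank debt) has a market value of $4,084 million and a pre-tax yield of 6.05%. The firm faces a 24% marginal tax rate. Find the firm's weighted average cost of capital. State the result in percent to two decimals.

Cost of preferred: Rp = 6.59 / 73.4 = 8.9782%.
Total capital V = 4420 + 792.2 + 4084 = 9296.2.
Equity: weight = 4420/9296.2 = 0.4755; cost = 16.2%.
Preferred: weight = 792.2/9296.2 = 0.0852; cost = 8.9782%.
Bank debt: weight = 4084/9296.2 = 0.4393; after-tax cost = 6.05% × (1 − 24%) = 4.5980%.
WACC = 0.4755 × 16.2000% + 0.0852 × 8.9782% + 0.4393 × 4.5980% = 10.4876%.

10.49%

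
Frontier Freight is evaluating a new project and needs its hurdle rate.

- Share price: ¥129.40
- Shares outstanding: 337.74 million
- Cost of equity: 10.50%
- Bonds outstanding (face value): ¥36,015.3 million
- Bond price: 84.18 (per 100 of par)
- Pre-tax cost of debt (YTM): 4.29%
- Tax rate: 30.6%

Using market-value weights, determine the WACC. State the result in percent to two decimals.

7.42%

Market value of equity E = 129.4 × 337.74m = 43703.556m. Market value of debt D = 36015.3m × 84.18/100 = 30317.67954m.
Total capital V = 43703.556 + 30317.67954 = 74021.23554.
Equity: weight = 43703.556/74021.23554 = 0.5904; cost = 10.5%.
Bonds outstanding: weight = 30317.67954/74021.23554 = 0.4096; after-tax cost = 4.29% × (1 − 30.6%) = 2.9773%.
WACC = 0.5904 × 10.5000% + 0.4096 × 2.9773% = 7.4188%.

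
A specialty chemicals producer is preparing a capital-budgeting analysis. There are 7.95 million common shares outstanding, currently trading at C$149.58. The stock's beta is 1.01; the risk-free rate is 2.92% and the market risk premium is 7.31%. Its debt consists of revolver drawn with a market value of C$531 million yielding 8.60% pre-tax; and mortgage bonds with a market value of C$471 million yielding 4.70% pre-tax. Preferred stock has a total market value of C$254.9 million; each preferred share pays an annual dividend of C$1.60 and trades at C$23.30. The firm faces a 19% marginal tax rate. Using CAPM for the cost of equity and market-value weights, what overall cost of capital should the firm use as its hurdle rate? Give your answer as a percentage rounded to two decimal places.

7.97%

Cost of equity via CAPM: Re = 2.92% + 1.01 × 7.31% = 10.3031%.
Cost of preferred: Rp = 1.6 / 23.3 = 6.8670%.
Market value of equity E = 149.58 × 7.95m = 1189.161m.
Total capital V = 1189.161 + 254.9 + 531 + 471 = 2446.061.
Equity: weight = 1189.161/2446.061 = 0.4862; cost = 10.3031%.
Preferred: weight = 254.9/2446.061 = 0.1042; cost = 6.867%.
Revolver drawn: weight = 531/2446.061 = 0.2171; after-tax cost = 8.6% × (1 − 19%) = 6.9660%.
Mortgage bonds: weight = 471/2446.061 = 0.1926; after-tax cost = 4.7% × (1 − 19%) = 3.8070%.
WACC = 0.4862 × 10.3031% + 0.1042 × 6.8670% + 0.2171 × 6.9660% + 0.1926 × 3.8070% = 7.9697%.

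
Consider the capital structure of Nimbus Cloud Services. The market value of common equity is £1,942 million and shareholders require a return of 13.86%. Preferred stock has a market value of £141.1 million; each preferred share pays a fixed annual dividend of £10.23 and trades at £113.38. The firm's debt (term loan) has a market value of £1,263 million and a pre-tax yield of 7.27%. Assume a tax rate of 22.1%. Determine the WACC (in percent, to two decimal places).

Cost of preferred: Rp = 10.23 / 113.38 = 9.0228%.
Total capital V = 1942 + 141.1 + 1263 = 3346.1.
Equity: weight = 1942/3346.1 = 0.5804; cost = 13.86%.
Preferred: weight = 141.1/3346.1 = 0.0422; cost = 9.0228%.
Term loan: weight = 1263/3346.1 = 0.3775; after-tax cost = 7.27% × (1 − 22.1%) = 5.6633%.
WACC = 0.5804 × 13.8600% + 0.0422 × 9.0228% + 0.3775 × 5.6633% = 10.5622%.

10.56%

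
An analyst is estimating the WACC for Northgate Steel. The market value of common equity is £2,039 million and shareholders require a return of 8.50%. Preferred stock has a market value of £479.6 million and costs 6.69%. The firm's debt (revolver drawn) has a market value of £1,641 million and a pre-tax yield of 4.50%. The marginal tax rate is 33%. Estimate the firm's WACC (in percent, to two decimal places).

Total capital V = 2039 + 479.6 + 1641 = 4159.6.
Equity: weight = 2039/4159.6 = 0.4902; cost = 8.5%.
Preferred: weight = 479.6/4159.6 = 0.1153; cost = 6.69%.
Revolver drawn: weight = 1641/4159.6 = 0.3945; after-tax cost = 4.5% × (1 − 33%) = 3.0150%.
WACC = 0.4902 × 8.5000% + 0.1153 × 6.6900% + 0.3945 × 3.0150% = 6.1274%.

6.13%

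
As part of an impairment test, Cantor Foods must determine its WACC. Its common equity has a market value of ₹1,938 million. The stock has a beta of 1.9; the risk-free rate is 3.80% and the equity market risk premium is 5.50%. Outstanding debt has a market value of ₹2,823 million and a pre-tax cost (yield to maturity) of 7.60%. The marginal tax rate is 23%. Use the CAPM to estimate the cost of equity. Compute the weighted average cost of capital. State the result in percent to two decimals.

Cost of equity via CAPM: Re = 3.8% + 1.9 × 5.5% = 14.2500%.
Total capital V = 1938 + 2823 = 4761.
Equity: weight = 1938/4761 = 0.4071; cost = 14.25%.
Debt: weight = 2823/4761 = 0.5929; after-tax cost = 7.6% × (1 − 23%) = 5.8520%.
WACC = 0.4071 × 14.2500% + 0.5929 × 5.8520% = 9.2705%.

9.27%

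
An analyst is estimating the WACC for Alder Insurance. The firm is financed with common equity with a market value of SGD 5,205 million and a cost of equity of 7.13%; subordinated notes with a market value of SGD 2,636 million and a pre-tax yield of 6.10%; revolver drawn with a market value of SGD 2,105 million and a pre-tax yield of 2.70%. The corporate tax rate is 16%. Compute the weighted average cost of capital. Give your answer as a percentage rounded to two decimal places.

Total capital V = 5205 + 2636 + 2105 = 9946.
Equity: weight = 5205/9946 = 0.5233; cost = 7.13%.
Subordinated notes: weight = 2636/9946 = 0.2650; after-tax cost = 6.1% × (1 − 16%) = 5.1240%.
Revolver drawn: weight = 2105/9946 = 0.2116; after-tax cost = 2.7% × (1 − 16%) = 2.2680%.
WACC = 0.5233 × 7.1300% + 0.2650 × 5.1240% + 0.2116 × 2.2680% = 5.5693%.

5.57%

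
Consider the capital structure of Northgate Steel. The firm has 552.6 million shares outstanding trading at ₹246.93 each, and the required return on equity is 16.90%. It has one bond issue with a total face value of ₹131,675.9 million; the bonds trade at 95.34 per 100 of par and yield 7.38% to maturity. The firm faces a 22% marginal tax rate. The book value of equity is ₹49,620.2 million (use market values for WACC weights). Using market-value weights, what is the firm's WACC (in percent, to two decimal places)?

11.56%

Market value of equity E = 246.93 × 552.6m = 136453.518m. Market value of debt D = 131675.9m × 95.34/100 = 125539.80306m.
Total capital V = 136453.518 + 125539.80306 = 261993.32106.
Equity: weight = 136453.518/261993.32106 = 0.5208; cost = 16.9%.
Bonds outstanding: weight = 125539.80306/261993.32106 = 0.4792; after-tax cost = 7.38% × (1 − 22%) = 5.7564%.
WACC = 0.5208 × 16.9000% + 0.4792 × 5.7564% = 11.5603%.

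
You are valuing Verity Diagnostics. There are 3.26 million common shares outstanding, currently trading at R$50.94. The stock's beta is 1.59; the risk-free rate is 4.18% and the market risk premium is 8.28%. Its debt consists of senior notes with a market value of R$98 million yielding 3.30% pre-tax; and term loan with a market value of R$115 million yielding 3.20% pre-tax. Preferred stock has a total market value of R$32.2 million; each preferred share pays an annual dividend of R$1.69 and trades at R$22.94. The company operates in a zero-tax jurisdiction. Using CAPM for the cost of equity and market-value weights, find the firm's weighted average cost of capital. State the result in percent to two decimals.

9.26%

Cost of equity via CAPM: Re = 4.18% + 1.59 × 8.28% = 17.3452%.
Cost of preferred: Rp = 1.69 / 22.94 = 7.3670%.
Market value of equity E = 50.94 × 3.26m = 166.0644m.
Total capital V = 166.0644 + 32.2 + 98 + 115 = 411.2644.
Equity: weight = 166.0644/411.2644 = 0.4038; cost = 17.3452%.
Preferred: weight = 32.2/411.2644 = 0.0783; cost = 7.367%.
Senior notes: weight = 98/411.2644 = 0.2383; after-tax cost = 3.3% × (1 − 0%) = 3.3000%.
Term loan: weight = 115/411.2644 = 0.2796; after-tax cost = 3.2% × (1 − 0%) = 3.2000%.
WACC = 0.4038 × 17.3452% + 0.0783 × 7.3670% + 0.2383 × 3.3000% + 0.2796 × 3.2000% = 9.2618%.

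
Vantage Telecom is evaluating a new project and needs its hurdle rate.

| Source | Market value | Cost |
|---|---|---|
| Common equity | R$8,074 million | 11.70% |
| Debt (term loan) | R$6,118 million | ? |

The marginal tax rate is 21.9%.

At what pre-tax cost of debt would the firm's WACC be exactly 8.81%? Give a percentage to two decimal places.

Total capital V = 8074 + 6118 = 14192.
Equity weight = 8074/14192 = 0.5689.
Term loan weight = 6118/14192 = 0.4311.
Equity contribution = 0.5689 × 11.7% = 6.6563%.
Remaining for debt = 8.81% − 6.6563% = 2.1537%.
Rd × (1 − 21.9%) × 0.4311 = 2.1537%  ⇒  Rd = 6.3970%.

6.40%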